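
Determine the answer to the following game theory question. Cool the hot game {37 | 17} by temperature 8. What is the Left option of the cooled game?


Original game: {37 | 17} (a switch {a | b} with a > b).
Cooling by t (for t below the temperature (a - b)/2 = 10) taxes each move by t: {a | b} cooled by t is {a - t | b + t}.
Cooling amount: t = 8
Cooled Left option: 37 - 8 = 29
Cooled Right option: 17 + 8 = 25
Cooled game: {29 | 25}
Left option = 29

29


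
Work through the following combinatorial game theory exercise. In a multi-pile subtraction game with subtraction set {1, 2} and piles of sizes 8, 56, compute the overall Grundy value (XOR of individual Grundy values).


Subtraction set: {1, 2}
For this subtraction set, G(n) = n mod 3 (period = max + 1 = 3).
Pile 1 (size 8): G(8) = 8 mod 3 = 2
Pile 2 (size 56): G(56) = 56 mod 3 = 2
Total Grundy value = XOR of all: 2 XOR 2 = 0

0


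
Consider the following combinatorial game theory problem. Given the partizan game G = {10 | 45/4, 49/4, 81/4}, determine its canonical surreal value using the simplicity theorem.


Left options: {10}, max = 10
Right options: {45/4, 49/4, 81/4}, min = 45/4
All options are numbers and max(Left) < min(Right), so by the simplicity theorem the value is the simplest (earliest-born) number strictly between 10 and 45/4.
The only integer strictly between 10 and 45/4 is 11.
No non-integer in the interval can be simpler: if x is a non-integer in the interval, then floor(x) or ceil(x) also lies in the interval (the interval contains an integer), and both are proper prefixes of x's sign expansion, i.e. born earlier. So the game value is 11.
Game value = 11

11


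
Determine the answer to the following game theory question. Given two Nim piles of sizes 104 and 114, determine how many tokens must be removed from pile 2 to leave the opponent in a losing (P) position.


Piles: 104 and 114
Current XOR: 104 XOR 114 = 26 (non-zero, so this is an N-position).
To make the XOR zero, we need to find a move that balances the piles.
For pile 2 (size 114): target = 114 XOR 26 = 104
We reduce pile 2 from 114 to 104.
Tokens removed: 114 - 104 = 10
Verification: 104 XOR 104 = 0

10


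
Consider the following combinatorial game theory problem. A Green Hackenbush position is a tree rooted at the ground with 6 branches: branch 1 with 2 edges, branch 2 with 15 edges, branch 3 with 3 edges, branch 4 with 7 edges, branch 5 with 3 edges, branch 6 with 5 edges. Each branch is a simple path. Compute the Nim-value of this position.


The tree has 6 branches from the ground vertex.
In Green Hackenbush, the Nim-value of a simple path of length k is k.
Branch 1: length 2, Nim-value = 2
Branch 2: length 15, Nim-value = 15
Branch 3: length 3, Nim-value = 3
Branch 4: length 7, Nim-value = 7
Branch 5: length 3, Nim-value = 3
Branch 6: length 5, Nim-value = 5
Total Nim-value = XOR of all branch values:
0 XOR 2 = 2
2 XOR 15 = 13
13 XOR 3 = 14
14 XOR 7 = 9
9 XOR 3 = 10
10 XOR 5 = 15
Nim-value of the tree = 15

15


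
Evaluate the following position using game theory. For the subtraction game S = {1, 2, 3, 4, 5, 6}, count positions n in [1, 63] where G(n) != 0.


Subtraction set S = {1, 2, 3, 4, 5, 6}, so G(n) = n mod 7.
G(n) = 0 when n is a multiple of 7.
Multiples of 7 in [1, 63]: 9
N-positions (nonzero Grundy) = 63 - 9 = 54

54


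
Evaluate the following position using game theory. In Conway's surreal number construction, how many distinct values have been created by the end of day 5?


Day 0: {|} = 0 is born. Count = 1.
Day n: the number of surreal numbers born by day n is 2^(n+1) - 1.
By day 0: 2^1 - 1 = 1
By day 1: 2^2 - 1 = 3
By day 2: 2^3 - 1 = 7
By day 3: 2^4 - 1 = 15
By day 4: 2^5 - 1 = 31
By day 5: 2^6 - 1 = 63
By day 5: 63 surreal numbers.

63


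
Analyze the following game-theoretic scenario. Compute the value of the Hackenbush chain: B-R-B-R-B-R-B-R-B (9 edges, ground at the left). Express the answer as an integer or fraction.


Edges (from ground): B-R-B-R-B-R-B-R-B
By Berlekamp's sign-expansion rule, a Blue-Red Hackenbush stalk has the value of the surreal number whose sign sequence is the edge sequence with B -> + and R -> -.
Sign sequence: +-+-+-+-+
Trace the sign expansion in the surreal number tree, starting from 0:
Edge 1: B (sign +) -> bounds (0, +inf), value = 1
Edge 2: R (sign -) -> bounds (0, 1), value = 1/2
Edge 3: B (sign +) -> bounds (1/2, 1), value = 3/4
Edge 4: R (sign -) -> bounds (1/2, 3/4), value = 5/8
Edge 5: B (sign +) -> bounds (5/8, 3/4), value = 11/16
Edge 6: R (sign -) -> bounds (5/8, 11/16), value = 21/32
Edge 7: B (sign +) -> bounds (21/32, 11/16), value = 43/64
Edge 8: R (sign -) -> bounds (21/32, 43/64), value = 85/128
Edge 9: B (sign +) -> bounds (85/128, 43/64), value = 171/256
Game value = 171/256

171/256


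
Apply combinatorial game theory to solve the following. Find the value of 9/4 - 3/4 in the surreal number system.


x = 9/4, y = 3/4
Converting to common denominator: 4
x = 9/4, y = 3/4
x - y = 9/4 - 3/4 = 3/2

3/2


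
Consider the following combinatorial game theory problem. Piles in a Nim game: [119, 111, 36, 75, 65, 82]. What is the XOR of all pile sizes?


We need the XOR (exclusive or) of all pile sizes.
After XOR-ing pile 1 (size 119): 0 XOR 119 = 119
After XOR-ing pile 2 (size 111): 119 XOR 111 = 24
After XOR-ing pile 3 (size 36): 24 XOR 36 = 60
After XOR-ing pile 4 (size 75): 60 XOR 75 = 119
After XOR-ing pile 5 (size 65): 119 XOR 65 = 54
After XOR-ing pile 6 (size 82): 54 XOR 82 = 100
The Nim-value of this position is 100.

100


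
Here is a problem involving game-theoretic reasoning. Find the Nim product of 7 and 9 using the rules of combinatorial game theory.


Nim multiplication is bilinear over XOR: (u XOR v) * w = (u*w) XOR (v*w).
So we split each operand into its bit components and XOR the pairwise Nim products.
7 = 1 + 2 + 4 (as XOR of powers of 2).
9 = 1 + 8 (as XOR of powers of 2).
Using the standard Nim-product table on single bits:
  2*2 = 3,   2*4 = 8,   2*8 = 12,
  4*4 = 6,   4*8 = 11,  8*8 = 13,
and  1*x = x (identity), k*l = l*k (commutative).
Pairwise Nim products:
  1 * 1 = 1
  1 * 8 = 8
  2 * 1 = 2
  2 * 8 = 12
  4 * 1 = 4
  4 * 8 = 11
XOR them: 1 XOR 8 XOR 2 XOR 12 XOR 4 XOR 11 = 8.
Result: 7 * 9 = 8 (in Nim).

8


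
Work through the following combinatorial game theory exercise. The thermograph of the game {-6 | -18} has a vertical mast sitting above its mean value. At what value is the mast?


Game = {-6 | -18}, a switch {a | b} with numbers a > b.
Its thermograph has left wall a - t and right wall b + t, which meet at t = (a - b)/2, where both equal (a + b)/2. So the mast (mean value) is at (a + b)/2.
Mean = (-6 + (-18))/2 = -24/2 = -12

-12


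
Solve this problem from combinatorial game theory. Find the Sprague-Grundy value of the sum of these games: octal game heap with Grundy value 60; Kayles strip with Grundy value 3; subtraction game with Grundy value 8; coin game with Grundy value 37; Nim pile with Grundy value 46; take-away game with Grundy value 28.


By the Sprague-Grundy theorem, the Grundy value of a sum of games is the XOR of individual Grundy values.
octal game heap: Grundy value = 60. Running XOR: 0 XOR 60 = 60
Kayles strip: Grundy value = 3. Running XOR: 60 XOR 3 = 63
subtraction game: Grundy value = 8. Running XOR: 63 XOR 8 = 55
coin game: Grundy value = 37. Running XOR: 55 XOR 37 = 18
Nim pile: Grundy value = 46. Running XOR: 18 XOR 46 = 60
take-away game: Grundy value = 28. Running XOR: 60 XOR 28 = 32
The combined Grundy value is 32.

32


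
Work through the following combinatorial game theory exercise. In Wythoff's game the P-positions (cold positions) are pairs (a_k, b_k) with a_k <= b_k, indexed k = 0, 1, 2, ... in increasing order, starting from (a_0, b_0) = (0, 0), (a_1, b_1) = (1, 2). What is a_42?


By Wythoff's theorem, a_k = floor(k * phi) and b_k = floor(k * phi^2) = a_k + k, where phi = (1 + sqrt(5))/2 is the golden ratio.
phi = (1 + sqrt(5))/2 = 1.618034
k = 42
k * phi = 42 * 1.618034 = 67.957428
a_42 = floor(k * phi) = 67

67


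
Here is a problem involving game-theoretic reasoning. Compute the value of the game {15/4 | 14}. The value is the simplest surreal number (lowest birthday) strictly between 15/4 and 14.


Left options: {15/4}, max = 15/4
Right options: {14}, min = 14
All options are numbers and max(Left) < min(Right), so by the simplicity theorem the value is the simplest (earliest-born) number strictly between 15/4 and 14.
Integers 4 through 13 all lie strictly between 15/4 and 14.
Among integers, the simplest (lowest birthday = smallest |n|; 0 is born on day 0, +-n on day n) is 4.
No non-integer in the interval can be simpler: if x is a non-integer in the interval, then floor(x) or ceil(x) also lies in the interval (the interval contains an integer), and both are proper prefixes of x's sign expansion, i.e. born earlier. So the game value is 4.
Game value = 4

4


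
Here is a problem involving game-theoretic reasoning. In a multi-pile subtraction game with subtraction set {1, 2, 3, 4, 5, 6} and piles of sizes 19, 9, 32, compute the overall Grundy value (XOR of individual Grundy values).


Subtraction set: {1, 2, 3, 4, 5, 6}
For this subtraction set, G(n) = n mod 7 (period = max + 1 = 7).
Pile 1 (size 19): G(19) = 19 mod 7 = 5
Pile 2 (size 9): G(9) = 9 mod 7 = 2
Pile 3 (size 32): G(32) = 32 mod 7 = 4
Total Grundy value = XOR of all: 5 XOR 2 XOR 4 = 3

3


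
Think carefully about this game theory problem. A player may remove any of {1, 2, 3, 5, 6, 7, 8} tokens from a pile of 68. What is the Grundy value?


The subtraction set is S = {1, 2, 3, 5, 6, 7, 8}.
G(k) = mex{ G(k - s) : s in S, s <= k }. We compute iteratively: G(0) = 0.
G(1) = mex({0}) = 1
G(2) = mex({0, 1}) = 2
G(3) = mex({0, 1, 2}) = 3
G(4) = mex({1, 2, 3}) = 0
G(5) = mex({0, 2, 3}) = 1
G(6) = mex({0, 1, 3}) = 2
G(7) = mex({0, 1, 2}) = 3
G(8) = mex({0, 1, 2, 3}) = 4
G(9) = mex({0, 1, 2, 3, 4}) = 5
G(10) = mex({0, 1, 2, 3, 4, 5}) = 6
G(11) = mex({0, 1, 2, 3, 4, 5, 6}) = 7
G(12) = mex({0, 1, 2, 3, 5, 6, 7}) = 4
G(13) = mex({1, 2, 3, 4, 6, 7}) = 0
G(14) = mex({0, 2, 3, 4, 5, 7}) = 1
G(15) = mex({0, 1, 3, 4, 5, 6}) = 2
G(16) = mex({0, 1, 2, 4, 5, 6, 7}) = 3
G(17) = mex({1, 2, 3, 4, 5, 6, 7}) = 0
G(18) = mex({0, 2, 3, 4, 6, 7}) = 1
G(19) = mex({0, 1, 3, 4, 7}) = 2
G(20) = mex({0, 1, 2, 4}) = 3
Observe that G(13)..G(20) = 0, 1, 2, 3, 0, 1, 2, 3 repeats G(0)..G(7) = 0, 1, 2, 3, 0, 1, 2, 3.
For k >= max(S) = 8, G(k) is determined by the previous 8 values G(k-8)..G(k-1); a window of 8 consecutive values has recurred shifted by 13, so by induction G(k + 13) = G(k) for all k >= 0: the sequence is periodic from the start with period 13.
One period: G(0..12) = 0, 1, 2, 3, 0, 1, 2, 3, 4, 5, 6, 7, 4.
68 mod 13 = 3, so G(68) = G(3) = 3.

3


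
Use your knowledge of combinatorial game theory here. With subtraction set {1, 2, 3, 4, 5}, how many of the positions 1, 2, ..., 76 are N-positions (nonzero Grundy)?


Subtraction set S = {1, 2, 3, 4, 5}, so G(n) = n mod 6.
G(n) = 0 when n is a multiple of 6.
Multiples of 6 in [1, 76]: 12
N-positions (nonzero Grundy) = 76 - 12 = 64

64


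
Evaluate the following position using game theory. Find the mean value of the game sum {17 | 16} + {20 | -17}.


G1 = {17 | 16}, G2 = {20 | -17}
Each is a switch {a | b} with numbers a > b; its mean value is (a + b)/2, and mean value is additive over game sums: m(G1 + G2) = m(G1) + m(G2).
Mean of G1 = (17 + (16))/2 = 33/2 = 33/2
Mean of G2 = (20 + (-17))/2 = 3/2 = 3/2
Mean of G1 + G2 = 33/2 + 3/2 = 18

18


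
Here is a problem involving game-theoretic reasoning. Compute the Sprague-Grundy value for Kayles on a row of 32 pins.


Kayles: a move removes 1 or 2 adjacent pins from a contiguous row.
Removing pins from a row of k leaves two independent rows (a, b) with a + b = k - 1 (one pin) or a + b = k - 2 (two pins); an end removal gives a = 0.
By Sprague-Grundy, G(k) = mex{ G(a) XOR G(b) } over all these splits. G(0) = 0.
G(1): splits (0,0):0^0=0 -> mex({0}) = 1
G(2): splits (0,1):0^1=1 (0,0):0^0=0 -> mex({0, 1}) = 2
G(3): splits (0,2):0^2=2 (1,1):1^1=0 (0,1):0^1=1 -> mex({0, 1, 2}) = 3
G(4): splits (0,3):0^3=3 (1,2):1^2=3 (0,2):0^2=2 (1,1):1^1=0 -> mex({0, 2, 3}) = 1
G(5): splits (0,4):0^1=1 (1,3):1^3=2 (2,2):2^2=0 (0,3):0^3=3 (1,2):1^2=3 -> mex({0, 1, 2, 3}) = 4
G(6) = mex({0, 1, 2, 4}) = 3
G(7) = mex({0, 1, 3, 4, 5}) = 2
G(8) = mex({0, 2, 3, 5, 6}) = 1
G(9) = mex({0, 1, 2, 3, 6, 7}) = 4
G(10) = mex({0, 1, 3, 4, 5, 7}) = 2
G(11) = mex({0, 1, 2, 3, 4, 5}) = 6
G(12) = mex({0, 1, 2, 3, 5, 6, 7}) = 4
G(13) = mex({0, 2, 3, 4, 6, 7}) = 1
G(14) = mex({0, 1, 4, 5, 6, 7}) = 2
G(15) = mex({0, 1, 2, 3, 4, 5, 6}) = 7
G(16) = mex({0, 2, 3, 5, 6, 7}) = 1
G(17) = mex({0, 1, 2, 3, 5, 6, 7}) = 4
G(18) = mex({0, 1, 2, 4, 5, 6}) = 3
G(19) = mex({0, 1, 3, 4, 5, 7}) = 2
G(20) = mex({0, 2, 3, 4, 5, 6, 7}) = 1
G(21) = mex({0, 1, 2, 3, 5, 6, 7}) = 4
G(22) = mex({0, 1, 2, 3, 4, 5, 7}) = 6
G(23) = mex({0, 1, 2, 3, 4, 5, 6}) = 7
G(24) = mex({0, 1, 2, 3, 5, 6, 7}) = 4
G(25) = mex({0, 2, 3, 4, 6, 7}) = 1
G(26) = mex({0, 1, 3, 4, 5, 6, 7}) = 2
G(27) = mex({0, 1, 2, 3, 4, 5, 6, 7}) = 8
G(28) = mex({0, 1, 2, 3, 4, 6, 7, 8}) = 5
G(29) = mex({0, 1, 2, 3, 5, 6, 7, 8, 9}) = 4
G(30) = mex({0, 1, 2, 3, 4, 5, 6, 9, 10}) = 7
G(31) = mex({0, 1, 3, 4, 5, 7, 10, 11}) = 2
G(32) = mex({0, 2, 3, 4, 5, 6, 7, 9, 11}) = 1
Therefore G(32) = 1.

1


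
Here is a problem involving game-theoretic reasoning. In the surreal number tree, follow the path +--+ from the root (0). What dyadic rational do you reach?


Sign expansion: +--+
Rule: track bounds (lo, hi), initially (-inf, +inf). On '+', the current value becomes lo and we move to the simplest number in (value, hi): value + 1 if hi = +inf, otherwise the midpoint (value + hi)/2. On '-', the current value becomes hi and we move to value - 1 if lo = -inf, otherwise the midpoint (lo + value)/2.
Start at 0.
Step 1: sign = +, move right. Bounds: (0, +inf). Value = 1
Step 2: sign = -, move left. Bounds: (0, 1). Value = 1/2
Step 3: sign = -, move left. Bounds: (0, 1/2). Value = 1/4
Step 4: sign = +, move right. Bounds: (1/4, 1/2). Value = 3/8
The surreal number with sign expansion +--+ is 3/8.

3/8


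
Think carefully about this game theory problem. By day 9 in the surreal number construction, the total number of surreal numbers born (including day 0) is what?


Day 0: {|} = 0 is born. Count = 1.
Day n: the number of surreal numbers born by day n is 2^(n+1) - 1.
By day 0: 2^1 - 1 = 1
By day 1: 2^2 - 1 = 3
By day 2: 2^3 - 1 = 7
By day 3: 2^4 - 1 = 15
By day 4: 2^5 - 1 = 31
By day 5: 2^6 - 1 = 63
By day 6: 2^7 - 1 = 127
By day 7: 2^8 - 1 = 255
By day 8: 2^9 - 1 = 511
By day 9: 2^10 - 1 = 1023
By day 9: 1023 surreal numbers.

1023


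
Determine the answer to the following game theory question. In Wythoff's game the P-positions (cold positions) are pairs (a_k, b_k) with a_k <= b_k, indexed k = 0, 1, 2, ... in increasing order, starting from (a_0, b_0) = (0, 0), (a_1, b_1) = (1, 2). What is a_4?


By Wythoff's theorem, a_k = floor(k * phi) and b_k = floor(k * phi^2) = a_k + k, where phi = (1 + sqrt(5))/2 is the golden ratio.
phi = (1 + sqrt(5))/2 = 1.618034
k = 4
k * phi = 4 * 1.618034 = 6.472136
a_4 = floor(k * phi) = 6

6


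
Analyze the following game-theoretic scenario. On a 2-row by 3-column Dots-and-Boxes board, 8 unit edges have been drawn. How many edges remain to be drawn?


Grid: 2 x 3 boxes, i.e. 3 rows and 4 columns of dots.
Horizontal edges: (rows + 1) * cols = 3 * 3 = 9
Vertical edges: rows * (cols + 1) = 2 * 4 = 8
Total edges: 9 + 8 = 17
Edges drawn: 8
Remaining: 17 - 8 = 9

9


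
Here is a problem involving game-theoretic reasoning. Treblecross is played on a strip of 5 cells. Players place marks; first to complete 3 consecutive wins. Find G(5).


Treblecross: place X on empty cells; 3-in-a-row wins.
Playing within two cells of an existing X lets the opponent win at once, so sensible play treats the cells i-2..i+2 around each X as dead. The player left with no safe cell loses, so this is a normal-play take-away game on strips of safe cells.
Placing X at cell i (0-indexed) of a strip of k safe cells leaves independent strips of sizes max(0, i-2) and max(0, k-i-3). Hence G(k) = mex{ G(max(0,i-2)) XOR G(max(0,k-i-3)) : 0 <= i < k }, with G(0) = 0.
G(1): splits (0,0):0^0=0 -> mex({0}) = 1
G(2): splits (0,0):0^0=0 -> mex({0}) = 1
G(3): splits (0,0):0^0=0 -> mex({0}) = 1
G(4): splits (0,1):0^1=1 (0,0):0^0=0 -> mex({0, 1}) = 2
G(5): splits (0,2):0^1=1 (0,1):0^1=1 (0,0):0^0=0 -> mex({0, 1}) = 2
Therefore G(5) = 2.

2


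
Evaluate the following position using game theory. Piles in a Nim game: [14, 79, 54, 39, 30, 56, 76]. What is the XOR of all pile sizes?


We need the XOR (exclusive or) of all pile sizes.
After XOR-ing pile 1 (size 14): 0 XOR 14 = 14
After XOR-ing pile 2 (size 79): 14 XOR 79 = 65
After XOR-ing pile 3 (size 54): 65 XOR 54 = 119
After XOR-ing pile 4 (size 39): 119 XOR 39 = 80
After XOR-ing pile 5 (size 30): 80 XOR 30 = 78
After XOR-ing pile 6 (size 56): 78 XOR 56 = 118
After XOR-ing pile 7 (size 76): 118 XOR 76 = 58
The Nim-value of this position is 58.

58


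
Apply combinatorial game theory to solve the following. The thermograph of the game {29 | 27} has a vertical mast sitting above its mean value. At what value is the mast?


Game = {29 | 27}, a switch {a | b} with numbers a > b.
Its thermograph has left wall a - t and right wall b + t, which meet at t = (a - b)/2, where both equal (a + b)/2. So the mast (mean value) is at (a + b)/2.
Mean = (29 + (27))/2 = 56/2 = 28

28


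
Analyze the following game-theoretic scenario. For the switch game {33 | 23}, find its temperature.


The game is {33 | 23}, a switch {a | b} with numbers a > b.
Cooling {a | b} by t gives {a - t | b + t}, which stops being hot when a - t = b + t, i.e. at t = (a - b)/2. So the temperature of a switch is (a - b)/2.
Temperature = (Left option - Right option) / 2
= (33 - (23)) / 2
= 10 / 2
= 5

5


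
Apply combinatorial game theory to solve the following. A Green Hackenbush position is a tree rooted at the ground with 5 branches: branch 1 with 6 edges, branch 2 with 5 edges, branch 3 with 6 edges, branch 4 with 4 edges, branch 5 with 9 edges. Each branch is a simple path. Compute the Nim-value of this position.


The tree has 5 branches from the ground vertex.
In Green Hackenbush, the Nim-value of a simple path of length k is k.
Branch 1: length 6, Nim-value = 6
Branch 2: length 5, Nim-value = 5
Branch 3: length 6, Nim-value = 6
Branch 4: length 4, Nim-value = 4
Branch 5: length 9, Nim-value = 9
Total Nim-value = XOR of all branch values:
0 XOR 6 = 6
6 XOR 5 = 3
3 XOR 6 = 5
5 XOR 4 = 1
1 XOR 9 = 8
Nim-value of the tree = 8

8


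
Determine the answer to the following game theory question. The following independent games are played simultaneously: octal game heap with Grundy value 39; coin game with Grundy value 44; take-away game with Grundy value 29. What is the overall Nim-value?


By the Sprague-Grundy theorem, the Grundy value of a sum of games is the XOR of individual Grundy values.
octal game heap: Grundy value = 39. Running XOR: 0 XOR 39 = 39
coin game: Grundy value = 44. Running XOR: 39 XOR 44 = 11
take-away game: Grundy value = 29. Running XOR: 11 XOR 29 = 22
The combined Grundy value is 22.

22


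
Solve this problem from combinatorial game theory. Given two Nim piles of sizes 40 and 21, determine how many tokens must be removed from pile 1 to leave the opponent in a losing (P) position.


Piles: 40 and 21
Current XOR: 40 XOR 21 = 61 (non-zero, so this is an N-position).
To make the XOR zero, we need to find a move that balances the piles.
For pile 1 (size 40): target = 40 XOR 61 = 21
We reduce pile 1 from 40 to 21.
Tokens removed: 40 - 21 = 19
Verification: 21 XOR 21 = 0

19


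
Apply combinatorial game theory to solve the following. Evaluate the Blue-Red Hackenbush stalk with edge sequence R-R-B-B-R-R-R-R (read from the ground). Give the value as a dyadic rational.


Edges (from ground): R-R-B-B-R-R-R-R
By Berlekamp's sign-expansion rule, a Blue-Red Hackenbush stalk has the value of the surreal number whose sign sequence is the edge sequence with B -> + and R -> -.
Sign sequence: --++----
Trace the sign expansion in the surreal number tree, starting from 0:
Edge 1: R (sign -) -> bounds (-inf, 0), value = -1
Edge 2: R (sign -) -> bounds (-inf, -1), value = -2
Edge 3: B (sign +) -> bounds (-2, -1), value = -3/2
Edge 4: B (sign +) -> bounds (-3/2, -1), value = -5/4
Edge 5: R (sign -) -> bounds (-3/2, -5/4), value = -11/8
Edge 6: R (sign -) -> bounds (-3/2, -11/8), value = -23/16
Edge 7: R (sign -) -> bounds (-3/2, -23/16), value = -47/32
Edge 8: R (sign -) -> bounds (-3/2, -47/32), value = -95/64
Game value = -95/64

-95/64


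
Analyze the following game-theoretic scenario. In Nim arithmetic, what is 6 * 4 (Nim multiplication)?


Nim multiplication is bilinear over XOR: (u XOR v) * w = (u*w) XOR (v*w).
So we split each operand into its bit components and XOR the pairwise Nim products.
6 = 2 + 4 (as XOR of powers of 2).
4 = 4 (as XOR of powers of 2).
Using the standard Nim-product table on single bits:
  2*2 = 3,   2*4 = 8,   2*8 = 12,
  4*4 = 6,   4*8 = 11,  8*8 = 13,
and  1*x = x (identity), k*l = l*k (commutative).
Pairwise Nim products:
  2 * 4 = 8
  4 * 4 = 6
XOR them: 8 XOR 6 = 14.
Result: 6 * 4 = 14 (in Nim).

14


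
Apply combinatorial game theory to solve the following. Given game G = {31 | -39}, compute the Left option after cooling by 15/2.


Original game: {31 | -39} (a switch {a | b} with a > b).
Cooling by t (for t below the temperature (a - b)/2 = 35) taxes each move by t: {a | b} cooled by t is {a - t | b + t}.
Cooling amount: t = 15/2
Cooled Left option: 31 - 15/2 = 47/2
Cooled Right option: -39 + 15/2 = -63/2
Cooled game: {47/2 | -63/2}
Left option = 47/2

47/2


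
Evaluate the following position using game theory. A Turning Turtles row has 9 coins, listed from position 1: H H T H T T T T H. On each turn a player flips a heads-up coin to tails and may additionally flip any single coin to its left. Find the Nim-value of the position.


Coins: H H T H T T T T H
Key fact: a single head at position k behaves exactly like a Nim heap of size k (turning it to T and optionally flipping a coin at j < k corresponds to moving the heap from k to j, or to 0), and heads combine as a disjunctive sum (two heads at the same place would cancel, matching j XOR j = 0). So the Nim-value is the XOR of the 1-indexed positions of the heads.
Face-up positions (1-indexed): [1, 2, 4, 9]
XOR 0 with 1: 0 XOR 1 = 1
XOR 1 with 2: 1 XOR 2 = 3
XOR 3 with 4: 3 XOR 4 = 7
XOR 7 with 9: 7 XOR 9 = 14
Nim-value = 14

14


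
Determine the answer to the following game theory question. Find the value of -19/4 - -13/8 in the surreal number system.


x = -19/4, y = -13/8
Converting to common denominator: 8
x = -38/8, y = -13/8
x - y = -19/4 - -13/8 = -25/8

-25/8


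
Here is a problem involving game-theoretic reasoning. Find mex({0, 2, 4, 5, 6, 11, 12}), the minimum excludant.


Set = {0, 2, 4, 5, 6, 11, 12}
0 is in the set.
1 is NOT in the set. This is the mex.
mex = 1

1


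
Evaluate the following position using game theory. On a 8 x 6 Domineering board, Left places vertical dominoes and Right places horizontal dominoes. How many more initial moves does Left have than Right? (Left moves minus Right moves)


Board is 8 x 6 (rows x cols).
Left (vertical) placements: (rows-1) * cols = 7 * 6 = 42
Right (horizontal) placements: rows * (cols-1) = 8 * 5 = 40
Advantage = Left - Right = 42 - 40 = 2

2


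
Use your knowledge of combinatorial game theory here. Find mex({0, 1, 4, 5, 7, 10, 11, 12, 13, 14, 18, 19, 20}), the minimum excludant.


Set = {0, 1, 4, 5, 7, 10, 11, 12, 13, 14, 18, 19, 20}
0 is in the set.
1 is in the set.
2 is NOT in the set. This is the mex.
mex = 2

2


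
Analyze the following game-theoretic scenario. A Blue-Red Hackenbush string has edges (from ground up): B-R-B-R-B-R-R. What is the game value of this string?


Edges (from ground): B-R-B-R-B-R-R
By Berlekamp's sign-expansion rule, a Blue-Red Hackenbush stalk has the value of the surreal number whose sign sequence is the edge sequence with B -> + and R -> -.
Sign sequence: +-+-+--
Trace the sign expansion in the surreal number tree, starting from 0:
Edge 1: B (sign +) -> bounds (0, +inf), value = 1
Edge 2: R (sign -) -> bounds (0, 1), value = 1/2
Edge 3: B (sign +) -> bounds (1/2, 1), value = 3/4
Edge 4: R (sign -) -> bounds (1/2, 3/4), value = 5/8
Edge 5: B (sign +) -> bounds (5/8, 3/4), value = 11/16
Edge 6: R (sign -) -> bounds (5/8, 11/16), value = 21/32
Edge 7: R (sign -) -> bounds (5/8, 21/32), value = 41/64
Game value = 41/64

41/64


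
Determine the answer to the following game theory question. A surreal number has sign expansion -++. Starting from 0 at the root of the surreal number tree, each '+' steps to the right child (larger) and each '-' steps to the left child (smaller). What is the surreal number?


Sign expansion: -++
Rule: track bounds (lo, hi), initially (-inf, +inf). On '+', the current value becomes lo and we move to the simplest number in (value, hi): value + 1 if hi = +inf, otherwise the midpoint (value + hi)/2. On '-', the current value becomes hi and we move to value - 1 if lo = -inf, otherwise the midpoint (lo + value)/2.
Start at 0.
Step 1: sign = -, move left. Bounds: (-inf, 0). Value = -1
Step 2: sign = +, move right. Bounds: (-1, 0). Value = -1/2
Step 3: sign = +, move right. Bounds: (-1/2, 0). Value = -1/4
The surreal number with sign expansion -++ is -1/4.

-1/4


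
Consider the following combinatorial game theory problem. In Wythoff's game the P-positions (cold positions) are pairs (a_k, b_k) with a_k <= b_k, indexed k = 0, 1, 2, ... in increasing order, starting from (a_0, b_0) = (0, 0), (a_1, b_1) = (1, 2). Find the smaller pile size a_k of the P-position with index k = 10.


By Wythoff's theorem, a_k = floor(k * phi) and b_k = floor(k * phi^2) = a_k + k, where phi = (1 + sqrt(5))/2 is the golden ratio.
phi = (1 + sqrt(5))/2 = 1.618034
k = 10
k * phi = 10 * 1.618034 = 16.180340
a_10 = floor(k * phi) = 16

16


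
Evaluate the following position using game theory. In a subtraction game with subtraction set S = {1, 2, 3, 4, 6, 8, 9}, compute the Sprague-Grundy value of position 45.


The subtraction set is S = {1, 2, 3, 4, 6, 8, 9}.
G(k) = mex{ G(k - s) : s in S, s <= k }. We compute iteratively: G(0) = 0.
G(1) = mex({0}) = 1
G(2) = mex({0, 1}) = 2
G(3) = mex({0, 1, 2}) = 3
G(4) = mex({0, 1, 2, 3}) = 4
G(5) = mex({1, 2, 3, 4}) = 0
G(6) = mex({0, 2, 3, 4}) = 1
G(7) = mex({0, 1, 3, 4}) = 2
G(8) = mex({0, 1, 2, 4}) = 3
G(9) = mex({0, 1, 2, 3}) = 4
G(10) = mex({1, 2, 3, 4}) = 0
G(11) = mex({0, 2, 3, 4}) = 1
G(12) = mex({0, 1, 3, 4}) = 2
G(13) = mex({0, 1, 2, 4}) = 3
Observe that G(5)..G(13) = 0, 1, 2, 3, 4, 0, 1, 2, 3 repeats G(0)..G(8) = 0, 1, 2, 3, 4, 0, 1, 2, 3.
For k >= max(S) = 9, G(k) is determined by the previous 9 values G(k-9)..G(k-1); a window of 9 consecutive values has recurred shifted by 5, so by induction G(k + 5) = G(k) for all k >= 0: the sequence is periodic from the start with period 5.
One period: G(0..4) = 0, 1, 2, 3, 4.
45 mod 5 = 0, so G(45) = G(0) = 0.

0


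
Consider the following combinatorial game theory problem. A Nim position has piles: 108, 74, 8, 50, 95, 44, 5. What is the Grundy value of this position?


We need the XOR (exclusive or) of all pile sizes.
After XOR-ing pile 1 (size 108): 0 XOR 108 = 108
After XOR-ing pile 2 (size 74): 108 XOR 74 = 38
After XOR-ing pile 3 (size 8): 38 XOR 8 = 46
After XOR-ing pile 4 (size 50): 46 XOR 50 = 28
After XOR-ing pile 5 (size 95): 28 XOR 95 = 67
After XOR-ing pile 6 (size 44): 67 XOR 44 = 111
After XOR-ing pile 7 (size 5): 111 XOR 5 = 106
The Nim-value of this position is 106.

106


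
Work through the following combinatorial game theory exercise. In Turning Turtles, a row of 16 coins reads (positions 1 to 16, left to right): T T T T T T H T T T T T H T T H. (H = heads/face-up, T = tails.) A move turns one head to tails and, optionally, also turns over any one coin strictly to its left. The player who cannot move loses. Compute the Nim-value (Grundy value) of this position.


Coins: T T T T T T H T T T T T H T T H
Key fact: a single head at position k behaves exactly like a Nim heap of size k (turning it to T and optionally flipping a coin at j < k corresponds to moving the heap from k to j, or to 0), and heads combine as a disjunctive sum (two heads at the same place would cancel, matching j XOR j = 0). So the Nim-value is the XOR of the 1-indexed positions of the heads.
Face-up positions (1-indexed): [7, 13, 16]
XOR 0 with 7: 0 XOR 7 = 7
XOR 7 with 13: 7 XOR 13 = 10
XOR 10 with 16: 10 XOR 16 = 26
Nim-value = 26

26


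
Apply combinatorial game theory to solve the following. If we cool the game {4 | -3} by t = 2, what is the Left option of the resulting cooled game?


Original game: {4 | -3} (a switch {a | b} with a > b).
Cooling by t (for t below the temperature (a - b)/2 = 7/2) taxes each move by t: {a | b} cooled by t is {a - t | b + t}.
Cooling amount: t = 2
Cooled Left option: 4 - 2 = 2
Cooled Right option: -3 + 2 = -1
Cooled game: {2 | -1}
Left option = 2

2


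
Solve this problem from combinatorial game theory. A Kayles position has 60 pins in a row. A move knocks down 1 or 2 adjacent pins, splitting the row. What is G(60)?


Kayles: a move removes 1 or 2 adjacent pins from a contiguous row.
Removing pins from a row of k leaves two independent rows (a, b) with a + b = k - 1 (one pin) or a + b = k - 2 (two pins); an end removal gives a = 0.
By Sprague-Grundy, G(k) = mex{ G(a) XOR G(b) } over all these splits. G(0) = 0.
G(1): splits (0,0):0^0=0 -> mex({0}) = 1
G(2): splits (0,1):0^1=1 (0,0):0^0=0 -> mex({0, 1}) = 2
G(3): splits (0,2):0^2=2 (1,1):1^1=0 (0,1):0^1=1 -> mex({0, 1, 2}) = 3
G(4): splits (0,3):0^3=3 (1,2):1^2=3 (0,2):0^2=2 (1,1):1^1=0 -> mex({0, 2, 3}) = 1
G(5): splits (0,4):0^1=1 (1,3):1^3=2 (2,2):2^2=0 (0,3):0^3=3 (1,2):1^2=3 -> mex({0, 1, 2, 3}) = 4
G(6) = mex({0, 1, 2, 4}) = 3
G(7) = mex({0, 1, 3, 4, 5}) = 2
G(8) = mex({0, 2, 3, 5, 6}) = 1
G(9) = mex({0, 1, 2, 3, 6, 7}) = 4
G(10) = mex({0, 1, 3, 4, 5, 7}) = 2
G(11) = mex({0, 1, 2, 3, 4, 5}) = 6
G(12) = mex({0, 1, 2, 3, 5, 6, 7}) = 4
G(13) = mex({0, 2, 3, 4, 6, 7}) = 1
G(14) = mex({0, 1, 4, 5, 6, 7}) = 2
G(15) = mex({0, 1, 2, 3, 4, 5, 6}) = 7
G(16) = mex({0, 2, 3, 5, 6, 7}) = 1
G(17) = mex({0, 1, 2, 3, 5, 6, 7}) = 4
G(18) = mex({0, 1, 2, 4, 5, 6}) = 3
G(19) = mex({0, 1, 3, 4, 5, 7}) = 2
G(20) = mex({0, 2, 3, 4, 5, 6, 7}) = 1
G(21) = mex({0, 1, 2, 3, 5, 6, 7}) = 4
G(22) = mex({0, 1, 2, 3, 4, 5, 7}) = 6
G(23) = mex({0, 1, 2, 3, 4, 5, 6}) = 7
G(24) = mex({0, 1, 2, 3, 5, 6, 7}) = 4
G(25) = mex({0, 2, 3, 4, 6, 7}) = 1
G(26) = mex({0, 1, 3, 4, 5, 6, 7}) = 2
G(27) = mex({0, 1, 2, 3, 4, 5, 6, 7}) = 8
G(28) = mex({0, 1, 2, 3, 4, 6, 7, 8}) = 5
G(29) = mex({0, 1, 2, 3, 5, 6, 7, 8, 9}) = 4
G(30) = mex({0, 1, 2, 3, 4, 5, 6, 9, 10}) = 7
G(31) = mex({0, 1, 3, 4, 5, 7, 10, 11}) = 2
G(32) = mex({0, 2, 3, 4, 5, 6, 7, 9, 11}) = 1
G(33) = mex({0, 1, 2, 3, 4, 5, 6, 7, 9, 12}) = 8
G(34) = mex({0, 1, 2, 3, 4, 5, 7, 8, 11, 12}) = 6
G(35) = mex({0, 1, 2, 3, 4, 5, 6, 8, 9, 10, 11}) = 7
G(36) = mex({0, 1, 2, 3, 5, 6, 7, 9, 10}) = 4
G(37) = mex({0, 2, 3, 4, 6, 7, 9, 10, 11, 12}) = 1
G(38) = mex({0, 1, 3, 4, 5, 6, 7, 9, 10, 11, 12}) = 2
G(39) = mex({0, 1, 2, 4, 5, 6, 7, 9, 10, 12, 14}) = 3
G(40) = mex({0, 2, 3, 4, 6, 7, 11, 12, 14}) = 1
G(41) = mex({0, 1, 2, 3, 5, 6, 7, 9, 10, 11, 12}) = 4
G(42) = mex({0, 1, 2, 3, 4, 5, 6, 9, 10}) = 7
G(43) = mex({0, 1, 3, 4, 5, 7, 9, 10, 12, 15}) = 2
G(44) = mex({0, 2, 3, 4, 5, 6, 7, 9, 10, 12, 15}) = 1
G(45) = mex({0, 1, 2, 3, 4, 5, 6, 7, 9, 10, 12, 14}) = 8
G(46) = mex({0, 1, 3, 4, 5, 7, 8, 11, 12, 14}) = 2
G(47) = mex({0, 1, 2, 3, 4, 5, 6, 8, 9, 10, 11, 12}) = 7
G(48) = mex({0, 1, 2, 3, 5, 6, 7, 9, 10}) = 4
G(49) = mex({0, 2, 3, 4, 6, 7, 9, 10, 11, 12, 15}) = 1
G(50) = mex({0, 1, 4, 5, 6, 7, 9, 11, 12, 14, 15}) = 2
G(51) = mex({0, 1, 2, 3, 4, 5, 6, 7, 9, 12, 14, 15}) = 8
G(52) = mex({0, 2, 3, 4, 5, 6, 7, 8, 11, 12, 15}) = 1
G(53) = mex({0, 1, 2, 3, 5, 6, 7, 8, 9, 10, 11, 12}) = 4
G(54) = mex({0, 1, 2, 3, 4, 5, 6, 9, 10}) = 7
G(55) = mex({0, 1, 3, 4, 5, 7, 9, 10, 11, 12}) = 2
G(56) = mex({0, 2, 3, 4, 5, 6, 7, 9, 10, 11, 12, 13, 14}) = 1
G(57) = mex({0, 1, 2, 3, 5, 6, 7, 9, 10, 12, 13, 14, 15}) = 4
G(58) = mex({0, 1, 3, 4, 5, 7, 11, 12, 14, 15}) = 2
G(59) = mex({0, 1, 2, 3, 4, 5, 6, 9, 10, 11, 12, 15}) = 7
G(60) = mex({0, 1, 2, 3, 5, 6, 7, 9, 10}) = 4
Therefore G(60) = 4.

4


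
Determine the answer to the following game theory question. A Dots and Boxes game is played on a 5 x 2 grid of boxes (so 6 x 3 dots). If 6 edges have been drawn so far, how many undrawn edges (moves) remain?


Grid: 5 x 2 boxes, i.e. 6 rows and 3 columns of dots.
Horizontal edges: (rows + 1) * cols = 6 * 2 = 12
Vertical edges: rows * (cols + 1) = 5 * 3 = 15
Total edges: 12 + 15 = 27
Edges drawn: 6
Remaining: 27 - 6 = 21

21


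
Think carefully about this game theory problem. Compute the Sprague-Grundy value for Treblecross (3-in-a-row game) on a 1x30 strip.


Treblecross: place X on empty cells; 3-in-a-row wins.
Playing within two cells of an existing X lets the opponent win at once, so sensible play treats the cells i-2..i+2 around each X as dead. The player left with no safe cell loses, so this is a normal-play take-away game on strips of safe cells.
Placing X at cell i (0-indexed) of a strip of k safe cells leaves independent strips of sizes max(0, i-2) and max(0, k-i-3). Hence G(k) = mex{ G(max(0,i-2)) XOR G(max(0,k-i-3)) : 0 <= i < k }, with G(0) = 0.
G(1): splits (0,0):0^0=0 -> mex({0}) = 1
G(2): splits (0,0):0^0=0 -> mex({0}) = 1
G(3): splits (0,0):0^0=0 -> mex({0}) = 1
G(4): splits (0,1):0^1=1 (0,0):0^0=0 -> mex({0, 1}) = 2
G(5): splits (0,2):0^1=1 (0,1):0^1=1 (0,0):0^0=0 -> mex({0, 1}) = 2
G(6) = mex({1}) = 0
G(7) = mex({0, 1, 2}) = 3
G(8) = mex({0, 1, 2}) = 3
G(9) = mex({0, 2}) = 1
G(10) = mex({0, 2, 3}) = 1
G(11) = mex({0, 3}) = 1
G(12) = mex({1, 3}) = 0
G(13) = mex({0, 1, 2, 3}) = 4
G(14) = mex({0, 1, 2}) = 3
G(15) = mex({0, 1, 2}) = 3
G(16) = mex({0, 1, 2, 4}) = 3
G(17) = mex({0, 1, 3, 4}) = 2
G(18) = mex({0, 1, 3, 4}) = 2
G(19) = mex({0, 1, 3, 5}) = 2
G(20) = mex({0, 1, 2, 3, 5}) = 4
G(21) = mex({0, 1, 2, 3, 5}) = 4
G(22) = mex({1, 2, 6}) = 0
G(23) = mex({0, 1, 2, 3, 4, 6}) = 5
G(24) = mex({0, 1, 2, 3, 4}) = 5
G(25) = mex({0, 1, 3, 4, 7}) = 2
G(26) = mex({0, 1, 3, 4, 5, 7}) = 2
G(27) = mex({0, 1, 3, 5}) = 2
G(28) = mex({0, 1, 2, 5}) = 3
G(29) = mex({0, 1, 2, 4, 5, 6}) = 3
G(30) = mex({1, 2, 4, 6}) = 0
Therefore G(30) = 0.

0


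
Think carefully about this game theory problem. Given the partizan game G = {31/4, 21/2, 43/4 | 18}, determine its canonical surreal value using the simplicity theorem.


Left options: {31/4, 21/2, 43/4}, max = 43/4
Right options: {18}, min = 18
All options are numbers and max(Left) < min(Right), so by the simplicity theorem the value is the simplest (earliest-born) number strictly between 43/4 and 18.
Integers 11 through 17 all lie strictly between 43/4 and 18.
Among integers, the simplest (lowest birthday = smallest |n|; 0 is born on day 0, +-n on day n) is 11.
No non-integer in the interval can be simpler: if x is a non-integer in the interval, then floor(x) or ceil(x) also lies in the interval (the interval contains an integer), and both are proper prefixes of x's sign expansion, i.e. born earlier. So the game value is 11.
Game value = 11

11


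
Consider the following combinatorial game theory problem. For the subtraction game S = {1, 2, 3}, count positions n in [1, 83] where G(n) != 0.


Subtraction set S = {1, 2, 3}, so G(n) = n mod 4.
G(n) = 0 when n is a multiple of 4.
Multiples of 4 in [1, 83]: 20
N-positions (nonzero Grundy) = 83 - 20 = 63

63


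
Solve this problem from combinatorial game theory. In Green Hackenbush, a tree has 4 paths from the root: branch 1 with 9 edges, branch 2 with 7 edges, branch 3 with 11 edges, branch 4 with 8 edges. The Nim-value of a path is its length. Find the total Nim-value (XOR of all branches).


The tree has 4 branches from the ground vertex.
In Green Hackenbush, the Nim-value of a simple path of length k is k.
Branch 1: length 9, Nim-value = 9
Branch 2: length 7, Nim-value = 7
Branch 3: length 11, Nim-value = 11
Branch 4: length 8, Nim-value = 8
Total Nim-value = XOR of all branch values:
0 XOR 9 = 9
9 XOR 7 = 14
14 XOR 11 = 5
5 XOR 8 = 13
Nim-value of the tree = 13

13


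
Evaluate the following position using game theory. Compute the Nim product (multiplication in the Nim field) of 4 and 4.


Nim multiplication is bilinear over XOR: (u XOR v) * w = (u*w) XOR (v*w).
So we split each operand into its bit components and XOR the pairwise Nim products.
4 = 4 (as XOR of powers of 2).
4 = 4 (as XOR of powers of 2).
Using the standard Nim-product table on single bits:
  2*2 = 3,   2*4 = 8,   2*8 = 12,
  4*4 = 6,   4*8 = 11,  8*8 = 13,
and  1*x = x (identity), k*l = l*k (commutative).
Pairwise Nim products:
  4 * 4 = 6
XOR them: 6 = 6.
Result: 4 * 4 = 6 (in Nim).

6


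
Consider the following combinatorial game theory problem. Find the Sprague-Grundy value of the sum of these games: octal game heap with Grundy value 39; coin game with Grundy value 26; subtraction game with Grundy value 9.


By the Sprague-Grundy theorem, the Grundy value of a sum of games is the XOR of individual Grundy values.
octal game heap: Grundy value = 39. Running XOR: 0 XOR 39 = 39
coin game: Grundy value = 26. Running XOR: 39 XOR 26 = 61
subtraction game: Grundy value = 9. Running XOR: 61 XOR 9 = 52
The combined Grundy value is 52.

52


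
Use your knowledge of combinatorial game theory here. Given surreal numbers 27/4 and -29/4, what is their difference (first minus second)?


x = 27/4, y = -29/4
Converting to common denominator: 4
x = 27/4, y = -29/4
x - y = 27/4 - -29/4 = 14

14


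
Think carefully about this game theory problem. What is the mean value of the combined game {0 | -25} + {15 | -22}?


G1 = {0 | -25}, G2 = {15 | -22}
Each is a switch {a | b} with numbers a > b; its mean value is (a + b)/2, and mean value is additive over game sums: m(G1 + G2) = m(G1) + m(G2).
Mean of G1 = (0 + (-25))/2 = -25/2 = -25/2
Mean of G2 = (15 + (-22))/2 = -7/2 = -7/2
Mean of G1 + G2 = -25/2 + -7/2 = -16

-16


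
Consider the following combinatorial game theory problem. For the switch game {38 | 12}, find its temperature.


The game is {38 | 12}, a switch {a | b} with numbers a > b.
Cooling {a | b} by t gives {a - t | b + t}, which stops being hot when a - t = b + t, i.e. at t = (a - b)/2. So the temperature of a switch is (a - b)/2.
Temperature = (Left option - Right option) / 2
= (38 - (12)) / 2
= 26 / 2
= 13

13


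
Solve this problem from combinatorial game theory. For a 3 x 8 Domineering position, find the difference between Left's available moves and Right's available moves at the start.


Board is 3 x 8 (rows x cols).
Left (vertical) placements: (rows-1) * cols = 2 * 8 = 16
Right (horizontal) placements: rows * (cols-1) = 3 * 7 = 21
Advantage = Left - Right = 16 - 21 = -5

-5


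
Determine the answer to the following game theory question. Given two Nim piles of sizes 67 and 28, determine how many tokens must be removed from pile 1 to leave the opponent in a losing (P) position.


Piles: 67 and 28
Current XOR: 67 XOR 28 = 95 (non-zero, so this is an N-position).
To make the XOR zero, we need to find a move that balances the piles.
For pile 1 (size 67): target = 67 XOR 95 = 28
We reduce pile 1 from 67 to 28.
Tokens removed: 67 - 28 = 39
Verification: 28 XOR 28 = 0

39


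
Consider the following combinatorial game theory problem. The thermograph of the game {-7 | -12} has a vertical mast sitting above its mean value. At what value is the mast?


Game = {-7 | -12}, a switch {a | b} with numbers a > b.
Its thermograph has left wall a - t and right wall b + t, which meet at t = (a - b)/2, where both equal (a + b)/2. So the mast (mean value) is at (a + b)/2.
Mean = (-7 + (-12))/2 = -19/2 = -19/2

-19/2


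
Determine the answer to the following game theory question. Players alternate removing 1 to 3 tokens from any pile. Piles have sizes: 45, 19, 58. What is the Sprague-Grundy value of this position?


Subtraction set: {1, 2, 3}
For this subtraction set, G(n) = n mod 4 (period = max + 1 = 4).
Pile 1 (size 45): G(45) = 45 mod 4 = 1
Pile 2 (size 19): G(19) = 19 mod 4 = 3
Pile 3 (size 58): G(58) = 58 mod 4 = 2
Total Grundy value = XOR of all: 1 XOR 3 XOR 2 = 0

0
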